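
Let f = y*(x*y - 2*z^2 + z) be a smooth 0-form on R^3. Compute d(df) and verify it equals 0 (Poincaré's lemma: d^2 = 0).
d(df) = 0

Step 1: df = sum_i (∂f/∂x_i) dx_i = (y^2) dx + (2*x*y - 2*z^2 + z) dy + (y*(1 - 4*z)) dz.
Step 2: Apply d again. Using the 1-form formula, the coefficient of dx ∧ dy in d(df) is ∂^2 f/∂x ∂y - ∂^2 f/∂y ∂x = (2*y) - (2*y) = 0 (equality of mixed partials for smooth f).
Similarly for dx ∧ dz and dy ∧ dz — all coefficients vanish. So d(df) = 0.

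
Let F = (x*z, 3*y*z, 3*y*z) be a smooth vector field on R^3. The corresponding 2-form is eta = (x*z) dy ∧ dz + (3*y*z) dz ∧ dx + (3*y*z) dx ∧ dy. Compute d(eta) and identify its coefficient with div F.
d(eta) = (3*y + 4*z) dx ∧ dy ∧ dz; div F = 3*y + 4*z

For a 2-form in R^3 of the form above, applying d gives a 3-form with coefficient ∂P/∂x + ∂Q/∂y + ∂R/∂z:
  ∂P/∂x = z
  ∂Q/∂y = 3*z
  ∂R/∂z = 3*y
Sum = 3*y + 4*z, which is exactly div F.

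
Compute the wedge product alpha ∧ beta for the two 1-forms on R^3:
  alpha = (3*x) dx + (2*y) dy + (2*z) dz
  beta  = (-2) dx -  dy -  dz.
alpha ∧ beta = (-3*x + 4*y) dx ∧ dy + (-3*x + 4*z) dx ∧ dz + (-2*y + 2*z) dy ∧ dz

Distribute the wedge, using dx_i ∧ dx_j = -dx_j ∧ dx_i and dx_i ∧ dx_i = 0. For each pair (i, j) with i < j, the coefficient of dx_i ∧ dx_j in alpha ∧ beta is (alpha_i * beta_j - alpha_j * beta_i). Collecting: alpha ∧ beta = (-3*x + 4*y) dx ∧ dy + (-3*x + 4*z) dx ∧ dz + (-2*y + 2*z) dy ∧ dz.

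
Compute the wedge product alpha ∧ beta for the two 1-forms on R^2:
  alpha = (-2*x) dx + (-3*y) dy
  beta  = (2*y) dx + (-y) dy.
alpha ∧ beta = (2*y*(x + 3*y)) dx ∧ dy

Distribute the wedge, using dx_i ∧ dx_j = -dx_j ∧ dx_i and dx_i ∧ dx_i = 0. For each pair (i, j) with i < j, the coefficient of dx_i ∧ dx_j in alpha ∧ beta is (alpha_i * beta_j - alpha_j * beta_i). Collecting: alpha ∧ beta = (2*y*(x + 3*y)) dx ∧ dy.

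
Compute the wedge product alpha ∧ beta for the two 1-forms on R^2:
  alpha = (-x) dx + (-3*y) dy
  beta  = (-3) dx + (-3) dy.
alpha ∧ beta = (3*x - 9*y) dx ∧ dy

Distribute the wedge, using dx_i ∧ dx_j = -dx_j ∧ dx_i and dx_i ∧ dx_i = 0. For each pair (i, j) with i < j, the coefficient of dx_i ∧ dx_j in alpha ∧ beta is (alpha_i * beta_j - alpha_j * beta_i). Collecting: alpha ∧ beta = (3*x - 9*y) dx ∧ dy.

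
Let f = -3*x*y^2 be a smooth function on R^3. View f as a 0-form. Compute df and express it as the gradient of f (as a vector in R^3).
df = (-3*y^2) dx + (-6*x*y) dy + (0) dz; grad f = (-3*y^2, -6*x*y, 0)

For a 0-form f, d f = (∂f/∂x) dx + (∂f/∂y) dy + (∂f/∂z) dz. The components of the vector representation are exactly the entries of grad f in Cartesian coordinates:
  ∂f/∂x = -3*y^2
  ∂f/∂y = -6*x*y
  ∂f/∂z = 0.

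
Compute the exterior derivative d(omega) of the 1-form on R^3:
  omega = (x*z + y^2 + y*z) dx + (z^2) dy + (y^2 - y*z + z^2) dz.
d(omega) = (-2*y - z) dx ∧ dy + (-x - y) dx ∧ dz + (2*y - 3*z) dy ∧ dz

For a 1-form omega = sum_i f_i dx_i, the exterior derivative is
  d(omega) = sum_{i < j} (∂f_j/∂x_i - ∂f_i/∂x_j) dx_i ∧ dx_j.
  coefficient of dx ∧ dy: ∂f_2/∂x - ∂f_1/∂y = ∂(z^2)/∂x - ∂(x*z + y^2 + y*z)/∂y = -2*y - z
  coefficient of dx ∧ dz: ∂f_3/∂x - ∂f_1/∂z = ∂(y^2 - y*z + z^2)/∂x - ∂(x*z + y^2 + y*z)/∂z = -x - y
  coefficient of dy ∧ dz: ∂f_3/∂y - ∂f_2/∂z = ∂(y^2 - y*z + z^2)/∂y - ∂(z^2)/∂z = 2*y - 3*z
Assembling: d(omega) = (-2*y - z) dx ∧ dy + (-x - y) dx ∧ dz + (2*y - 3*z) dy ∧ dz.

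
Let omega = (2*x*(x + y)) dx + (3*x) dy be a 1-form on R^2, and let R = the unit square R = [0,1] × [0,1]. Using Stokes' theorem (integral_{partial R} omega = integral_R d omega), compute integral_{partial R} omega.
integral_(partial R) omega = 2

Stokes: integral_partial_R omega = integral_R d omega with d omega = (∂Q/∂x - ∂P/∂y) dx ∧ dy.
  ∂Q/∂x = 3
  ∂P/∂y = 2*x
  integrand = ∂Q/∂x - ∂P/∂y = 3 - 2*x.
Integrating over R: integral_0^1 integral_0^1 (3 - 2*x) dx dy = 2.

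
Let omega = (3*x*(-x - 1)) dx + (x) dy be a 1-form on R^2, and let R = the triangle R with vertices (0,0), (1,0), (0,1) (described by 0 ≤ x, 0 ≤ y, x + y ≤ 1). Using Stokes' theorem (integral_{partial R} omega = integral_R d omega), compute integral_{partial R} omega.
integral_(partial R) omega = 1/2

Stokes: integral_partial_R omega = integral_R d omega with d omega = (∂Q/∂x - ∂P/∂y) dx ∧ dy.
  ∂Q/∂x = 1
  ∂P/∂y = 0
  integrand = ∂Q/∂x - ∂P/∂y = 1.
Integrating over R: integral_0^1 integral_0^{1-x} (1) dy dx = 1/2.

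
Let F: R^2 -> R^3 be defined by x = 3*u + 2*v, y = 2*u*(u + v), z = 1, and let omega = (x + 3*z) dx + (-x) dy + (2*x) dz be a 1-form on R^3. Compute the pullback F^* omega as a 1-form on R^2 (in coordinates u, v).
F^* omega = (-12*u^2 - 14*u*v + 9*u - 4*v^2 + 6*v + 9) du + (-6*u^2 - 4*u*v + 6*u + 4*v + 6) dv

Using F^*(f dg) = (f ∘ F) d(g ∘ F), substitute each coordinate x_i by F_i(u, v) in f_i, and replace dx_i by d F_i = (∂F_i/∂u) du + (∂F_i/∂v) dv.
  For the x component: f_1(F) = 3*u + 2*v + 3; d F_1 = (3) du + (2) dv
  For the y component: f_2(F) = -3*u - 2*v; d F_2 = (4*u + 2*v) du + (2*u) dv
  For the z component: f_3(F) = 6*u + 4*v; d F_3 = (0) du + (0) dv
Combining and collecting du, dv coefficients:
  coeff of du: -12*u^2 - 14*u*v + 9*u - 4*v^2 + 6*v + 9
  coeff of dv: -6*u^2 - 4*u*v + 6*u + 4*v + 6
F^* omega = (-12*u^2 - 14*u*v + 9*u - 4*v^2 + 6*v + 9) du + (-6*u^2 - 4*u*v + 6*u + 4*v + 6) dv.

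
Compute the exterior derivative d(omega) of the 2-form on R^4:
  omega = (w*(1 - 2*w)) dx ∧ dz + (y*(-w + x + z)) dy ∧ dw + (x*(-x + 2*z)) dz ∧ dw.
d(omega) = (-4*w - 2*x + 2*z + 1) dx ∧ dz ∧ dw + (y) dx ∧ dy ∧ dw + (-y) dy ∧ dz ∧ dw

For a 2-form omega = sum_{i<j} g_{ij} dx_i ∧ dx_j, the exterior derivative is
  d(omega) = sum_{i<j} d(g_{ij}) ∧ dx_i ∧ dx_j = sum_{i<j, k} (∂g_{ij}/∂x_k) dx_k ∧ dx_i ∧ dx_j.
Expand each term, using dx_k ∧ dx_i ∧ dx_j = sgn(permutation) dx_{(a)} ∧ dx_{(b)} ∧ dx_{(c)} with (a < b < c) sorted:
  d(w*(1 - 2*w)) includes (∂/∂w)(w*(1 - 2*w)) dw = (1 - 4*w) dw, which multiplied by dx ∧ dz gives (1 - 4*w) dx ∧ dz ∧ dw
  d(y*(-w + x + z)) includes (∂/∂x)(y*(-w + x + z)) dx = (y) dx, which multiplied by dy ∧ dw gives (y) dx ∧ dy ∧ dw
  d(y*(-w + x + z)) includes (∂/∂z)(y*(-w + x + z)) dz = (y) dz, which multiplied by dy ∧ dw gives (-y) dy ∧ dz ∧ dw
  d(x*(-x + 2*z)) includes (∂/∂x)(x*(-x + 2*z)) dx = (-2*x + 2*z) dx, which multiplied by dz ∧ dw gives (-2*x + 2*z) dx ∧ dz ∧ dw
Collecting like 3-forms: d(omega) = (-4*w - 2*x + 2*z + 1) dx ∧ dz ∧ dw + (y) dx ∧ dy ∧ dw + (-y) dy ∧ dz ∧ dw.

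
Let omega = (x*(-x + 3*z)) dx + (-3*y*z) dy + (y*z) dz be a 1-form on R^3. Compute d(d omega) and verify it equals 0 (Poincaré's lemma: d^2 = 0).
d(d omega) = 0

Step 1: d omega = sum_{i<j} (∂f_j/∂x_i - ∂f_i/∂x_j) dx_i ∧ dx_j:
  coeff of dx ∧ dy: 0
  coeff of dx ∧ dz: -3*x
  coeff of dy ∧ dz: 3*y + z
Step 2: Apply d again to each 2-form coefficient. The only possible 3-form in R^3 is dx ∧ dy ∧ dz, with coefficient
  ∂(coeff of dy∧dz)/∂x - ∂(coeff of dx∧dz)/∂y + ∂(coeff of dx∧dy)/∂z
  = ∂/∂x (3*y + z) - ∂/∂y (-3*x) + ∂/∂z (0).
Each of these terms simplifies to sums of mixed partials that cancel in pairs. The result is 0 (by equality of mixed partials for smooth functions — Schwarz / Clairaut).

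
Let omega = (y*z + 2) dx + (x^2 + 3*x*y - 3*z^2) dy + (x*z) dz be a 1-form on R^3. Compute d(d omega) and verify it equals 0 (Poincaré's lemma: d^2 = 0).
d(d omega) = 0

Step 1: d omega = sum_{i<j} (∂f_j/∂x_i - ∂f_i/∂x_j) dx_i ∧ dx_j:
  coeff of dx ∧ dy: 2*x + 3*y - z
  coeff of dx ∧ dz: -y + z
  coeff of dy ∧ dz: 6*z
Step 2: Apply d again to each 2-form coefficient. The only possible 3-form in R^3 is dx ∧ dy ∧ dz, with coefficient
  ∂(coeff of dy∧dz)/∂x - ∂(coeff of dx∧dz)/∂y + ∂(coeff of dx∧dy)/∂z
  = ∂/∂x (6*z) - ∂/∂y (-y + z) + ∂/∂z (2*x + 3*y - z).
Each of these terms simplifies to sums of mixed partials that cancel in pairs. The result is 0 (by equality of mixed partials for smooth functions — Schwarz / Clairaut).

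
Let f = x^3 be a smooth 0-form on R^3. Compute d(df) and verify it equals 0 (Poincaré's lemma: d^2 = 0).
d(df) = 0

Step 1: df = sum_i (∂f/∂x_i) dx_i = (3*x^2) dx + (0) dy + (0) dz.
Step 2: Apply d again. Using the 1-form formula, the coefficient of dx ∧ dy in d(df) is ∂^2 f/∂x ∂y - ∂^2 f/∂y ∂x = (0) - (0) = 0 (equality of mixed partials for smooth f).
Similarly for dx ∧ dz and dy ∧ dz — all coefficients vanish. So d(df) = 0.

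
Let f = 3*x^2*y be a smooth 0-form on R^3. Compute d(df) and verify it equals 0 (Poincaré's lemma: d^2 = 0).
d(df) = 0

Step 1: df = sum_i (∂f/∂x_i) dx_i = (6*x*y) dx + (3*x^2) dy + (0) dz.
Step 2: Apply d again. Using the 1-form formula, the coefficient of dx ∧ dy in d(df) is ∂^2 f/∂x ∂y - ∂^2 f/∂y ∂x = (6*x) - (6*x) = 0 (equality of mixed partials for smooth f).
Similarly for dx ∧ dz and dy ∧ dz — all coefficients vanish. So d(df) = 0.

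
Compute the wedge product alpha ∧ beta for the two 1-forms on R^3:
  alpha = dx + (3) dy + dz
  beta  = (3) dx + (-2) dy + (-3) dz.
alpha ∧ beta = (-11) dx ∧ dy + (-6) dx ∧ dz + (-7) dy ∧ dz

Distribute the wedge, using dx_i ∧ dx_j = -dx_j ∧ dx_i and dx_i ∧ dx_i = 0. For each pair (i, j) with i < j, the coefficient of dx_i ∧ dx_j in alpha ∧ beta is (alpha_i * beta_j - alpha_j * beta_i). Collecting: alpha ∧ beta = (-11) dx ∧ dy + (-6) dx ∧ dz + (-7) dy ∧ dz.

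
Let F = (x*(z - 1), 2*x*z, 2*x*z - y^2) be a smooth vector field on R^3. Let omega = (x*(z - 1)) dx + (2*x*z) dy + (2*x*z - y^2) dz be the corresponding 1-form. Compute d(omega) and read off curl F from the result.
d(omega) = (-2*x - 2*y) dy ∧ dz + (x - 2*z) dz ∧ dx + (2*z) dx ∧ dy; curl F = (-2*x - 2*y, x - 2*z, 2*z)

d omega = sum_{i<j} (∂f_j/∂x_i - ∂f_i/∂x_j) dx_i ∧ dx_j. Under the identification (dy ∧ dz, dz ∧ dx, dx ∧ dy) ↔ (e_x, e_y, e_z), the coefficients are exactly the components of curl F. Compute:
  ∂R/∂y - ∂Q/∂z = (-2*y) - (2*x) = -2*x - 2*y
  ∂P/∂z - ∂R/∂x = (x) - (2*z) = x - 2*z
  ∂Q/∂x - ∂P/∂y = (2*z) - (0) = 2*z.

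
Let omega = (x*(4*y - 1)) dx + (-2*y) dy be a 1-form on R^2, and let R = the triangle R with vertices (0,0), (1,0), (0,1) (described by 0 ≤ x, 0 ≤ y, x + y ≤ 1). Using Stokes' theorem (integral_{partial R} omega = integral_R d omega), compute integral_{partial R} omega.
integral_(partial R) omega = -2/3

Stokes: integral_partial_R omega = integral_R d omega with d omega = (∂Q/∂x - ∂P/∂y) dx ∧ dy.
  ∂Q/∂x = 0
  ∂P/∂y = 4*x
  integrand = ∂Q/∂x - ∂P/∂y = -4*x.
Integrating over R: integral_0^1 integral_0^{1-x} (-4*x) dy dx = -2/3.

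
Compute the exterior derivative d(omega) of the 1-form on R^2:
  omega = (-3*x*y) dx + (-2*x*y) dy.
d(omega) = (3*x - 2*y) dx ∧ dy

For a 1-form omega = sum_i f_i dx_i, the exterior derivative is
  d(omega) = sum_{i < j} (∂f_j/∂x_i - ∂f_i/∂x_j) dx_i ∧ dx_j.
  coefficient of dx ∧ dy: ∂f_2/∂x - ∂f_1/∂y = ∂(-2*x*y)/∂x - ∂(-3*x*y)/∂y = 3*x - 2*y
Assembling: d(omega) = (3*x - 2*y) dx ∧ dy.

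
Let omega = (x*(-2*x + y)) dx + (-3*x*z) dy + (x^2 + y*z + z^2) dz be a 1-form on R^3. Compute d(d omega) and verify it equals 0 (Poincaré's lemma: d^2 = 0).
d(d omega) = 0

Step 1: d omega = sum_{i<j} (∂f_j/∂x_i - ∂f_i/∂x_j) dx_i ∧ dx_j:
  coeff of dx ∧ dy: -x - 3*z
  coeff of dx ∧ dz: 2*x
  coeff of dy ∧ dz: 3*x + z
Step 2: Apply d again to each 2-form coefficient. The only possible 3-form in R^3 is dx ∧ dy ∧ dz, with coefficient
  ∂(coeff of dy∧dz)/∂x - ∂(coeff of dx∧dz)/∂y + ∂(coeff of dx∧dy)/∂z
  = ∂/∂x (3*x + z) - ∂/∂y (2*x) + ∂/∂z (-x - 3*z).
Each of these terms simplifies to sums of mixed partials that cancel in pairs. The result is 0 (by equality of mixed partials for smooth functions — Schwarz / Clairaut).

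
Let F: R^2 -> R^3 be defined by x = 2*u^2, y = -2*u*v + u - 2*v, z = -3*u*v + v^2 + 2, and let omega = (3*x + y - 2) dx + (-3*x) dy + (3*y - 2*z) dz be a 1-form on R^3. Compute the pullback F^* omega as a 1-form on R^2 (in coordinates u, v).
F^* omega = (24*u^3 + 4*u^2*v - 2*u^2 - 17*u*v - 8*u + 6*v^3 + 18*v^2 + 12*v) du + (12*u^3 + 3*u^2 + 6*u*v^2 + 24*u*v + 12*u - 4*v^3 - 12*v^2 - 8*v) dv

Using F^*(f dg) = (f ∘ F) d(g ∘ F), substitute each coordinate x_i by F_i(u, v) in f_i, and replace dx_i by d F_i = (∂F_i/∂u) du + (∂F_i/∂v) dv.
  For the x component: f_1(F) = 6*u^2 - 2*u*v + u - 2*v - 2; d F_1 = (4*u) du + (0) dv
  For the y component: f_2(F) = -6*u^2; d F_2 = (1 - 2*v) du + (-2*u - 2) dv
  For the z component: f_3(F) = 3*u - 2*v^2 - 6*v - 4; d F_3 = (-3*v) du + (-3*u + 2*v) dv
Combining and collecting du, dv coefficients:
  coeff of du: 24*u^3 + 4*u^2*v - 2*u^2 - 17*u*v - 8*u + 6*v^3 + 18*v^2 + 12*v
  coeff of dv: 12*u^3 + 3*u^2 + 6*u*v^2 + 24*u*v + 12*u - 4*v^3 - 12*v^2 - 8*v
F^* omega = (24*u^3 + 4*u^2*v - 2*u^2 - 17*u*v - 8*u + 6*v^3 + 18*v^2 + 12*v) du + (12*u^3 + 3*u^2 + 6*u*v^2 + 24*u*v + 12*u - 4*v^3 - 12*v^2 - 8*v) dv.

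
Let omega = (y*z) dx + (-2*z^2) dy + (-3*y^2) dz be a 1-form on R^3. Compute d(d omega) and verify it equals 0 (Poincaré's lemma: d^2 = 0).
d(d omega) = 0

Step 1: d omega = sum_{i<j} (∂f_j/∂x_i - ∂f_i/∂x_j) dx_i ∧ dx_j:
  coeff of dx ∧ dy: -z
  coeff of dx ∧ dz: -y
  coeff of dy ∧ dz: -6*y + 4*z
Step 2: Apply d again to each 2-form coefficient. The only possible 3-form in R^3 is dx ∧ dy ∧ dz, with coefficient
  ∂(coeff of dy∧dz)/∂x - ∂(coeff of dx∧dz)/∂y + ∂(coeff of dx∧dy)/∂z
  = ∂/∂x (-6*y + 4*z) - ∂/∂y (-y) + ∂/∂z (-z).
Each of these terms simplifies to sums of mixed partials that cancel in pairs. The result is 0 (by equality of mixed partials for smooth functions — Schwarz / Clairaut).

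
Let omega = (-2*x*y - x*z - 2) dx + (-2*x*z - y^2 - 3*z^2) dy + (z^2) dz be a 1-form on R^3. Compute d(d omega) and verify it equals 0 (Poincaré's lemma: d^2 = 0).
d(d omega) = 0

Step 1: d omega = sum_{i<j} (∂f_j/∂x_i - ∂f_i/∂x_j) dx_i ∧ dx_j:
  coeff of dx ∧ dy: 2*x - 2*z
  coeff of dx ∧ dz: x
  coeff of dy ∧ dz: 2*x + 6*z
Step 2: Apply d again to each 2-form coefficient. The only possible 3-form in R^3 is dx ∧ dy ∧ dz, with coefficient
  ∂(coeff of dy∧dz)/∂x - ∂(coeff of dx∧dz)/∂y + ∂(coeff of dx∧dy)/∂z
  = ∂/∂x (2*x + 6*z) - ∂/∂y (x) + ∂/∂z (2*x - 2*z).
Each of these terms simplifies to sums of mixed partials that cancel in pairs. The result is 0 (by equality of mixed partials for smooth functions — Schwarz / Clairaut).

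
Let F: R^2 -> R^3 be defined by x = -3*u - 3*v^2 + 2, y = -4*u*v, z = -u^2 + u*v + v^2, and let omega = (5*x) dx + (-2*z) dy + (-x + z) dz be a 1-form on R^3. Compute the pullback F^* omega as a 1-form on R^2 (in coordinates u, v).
F^* omega = (2*u^3 - 11*u^2*v - 6*u^2 + u*v^2 + 3*u*v + 49*u + 12*v^3 + 45*v^2 - 2*v - 30) du + (-9*u^3 + 7*u^2*v + 3*u^2 + 14*u*v^2 + 96*u*v - 2*u + 98*v^3 - 64*v) dv

Using F^*(f dg) = (f ∘ F) d(g ∘ F), substitute each coordinate x_i by F_i(u, v) in f_i, and replace dx_i by d F_i = (∂F_i/∂u) du + (∂F_i/∂v) dv.
  For the x component: f_1(F) = -15*u - 15*v^2 + 10; d F_1 = (-3) du + (-6*v) dv
  For the y component: f_2(F) = 2*u^2 - 2*u*v - 2*v^2; d F_2 = (-4*v) du + (-4*u) dv
  For the z component: f_3(F) = -u^2 + u*v + 3*u + 4*v^2 - 2; d F_3 = (-2*u + v) du + (u + 2*v) dv
Combining and collecting du, dv coefficients:
  coeff of du: 2*u^3 - 11*u^2*v - 6*u^2 + u*v^2 + 3*u*v + 49*u + 12*v^3 + 45*v^2 - 2*v - 30
  coeff of dv: -9*u^3 + 7*u^2*v + 3*u^2 + 14*u*v^2 + 96*u*v - 2*u + 98*v^3 - 64*v
F^* omega = (2*u^3 - 11*u^2*v - 6*u^2 + u*v^2 + 3*u*v + 49*u + 12*v^3 + 45*v^2 - 2*v - 30) du + (-9*u^3 + 7*u^2*v + 3*u^2 + 14*u*v^2 + 96*u*v - 2*u + 98*v^3 - 64*v) dv.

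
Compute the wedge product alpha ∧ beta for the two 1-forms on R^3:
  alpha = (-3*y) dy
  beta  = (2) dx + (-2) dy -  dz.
alpha ∧ beta = (6*y) dx ∧ dy + (3*y) dy ∧ dz

Distribute the wedge, using dx_i ∧ dx_j = -dx_j ∧ dx_i and dx_i ∧ dx_i = 0. For each pair (i, j) with i < j, the coefficient of dx_i ∧ dx_j in alpha ∧ beta is (alpha_i * beta_j - alpha_j * beta_i). Collecting: alpha ∧ beta = (6*y) dx ∧ dy + (3*y) dy ∧ dz.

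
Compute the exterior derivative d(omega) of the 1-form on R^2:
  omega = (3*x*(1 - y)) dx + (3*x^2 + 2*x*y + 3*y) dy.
d(omega) = (9*x + 2*y) dx ∧ dy

For a 1-form omega = sum_i f_i dx_i, the exterior derivative is
  d(omega) = sum_{i < j} (∂f_j/∂x_i - ∂f_i/∂x_j) dx_i ∧ dx_j.
  coefficient of dx ∧ dy: ∂f_2/∂x - ∂f_1/∂y = ∂(3*x^2 + 2*x*y + 3*y)/∂x - ∂(3*x*(1 - y))/∂y = 9*x + 2*y
Assembling: d(omega) = (9*x + 2*y) dx ∧ dy.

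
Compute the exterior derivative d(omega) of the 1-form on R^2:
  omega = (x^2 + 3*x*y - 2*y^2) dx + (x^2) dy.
d(omega) = (-x + 4*y) dx ∧ dy

For a 1-form omega = sum_i f_i dx_i, the exterior derivative is
  d(omega) = sum_{i < j} (∂f_j/∂x_i - ∂f_i/∂x_j) dx_i ∧ dx_j.
  coefficient of dx ∧ dy: ∂f_2/∂x - ∂f_1/∂y = ∂(x^2)/∂x - ∂(x^2 + 3*x*y - 2*y^2)/∂y = -x + 4*y
Assembling: d(omega) = (-x + 4*y) dx ∧ dy.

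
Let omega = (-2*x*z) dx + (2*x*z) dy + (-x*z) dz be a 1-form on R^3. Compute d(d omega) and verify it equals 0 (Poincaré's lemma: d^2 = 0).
d(d omega) = 0

Step 1: d omega = sum_{i<j} (∂f_j/∂x_i - ∂f_i/∂x_j) dx_i ∧ dx_j:
  coeff of dx ∧ dy: 2*z
  coeff of dx ∧ dz: 2*x - z
  coeff of dy ∧ dz: -2*x
Step 2: Apply d again to each 2-form coefficient. The only possible 3-form in R^3 is dx ∧ dy ∧ dz, with coefficient
  ∂(coeff of dy∧dz)/∂x - ∂(coeff of dx∧dz)/∂y + ∂(coeff of dx∧dy)/∂z
  = ∂/∂x (-2*x) - ∂/∂y (2*x - z) + ∂/∂z (2*z).
Each of these terms simplifies to sums of mixed partials that cancel in pairs. The result is 0 (by equality of mixed partials for smooth functions — Schwarz / Clairaut).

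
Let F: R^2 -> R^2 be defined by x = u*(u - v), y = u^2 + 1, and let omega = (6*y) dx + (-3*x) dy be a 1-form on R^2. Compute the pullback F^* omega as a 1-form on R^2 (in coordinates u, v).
F^* omega = (6*u^3 + 12*u - 6*v) du + (6*u*(-u^2 - 1)) dv

Using F^*(f dg) = (f ∘ F) d(g ∘ F), substitute each coordinate x_i by F_i(u, v) in f_i, and replace dx_i by d F_i = (∂F_i/∂u) du + (∂F_i/∂v) dv.
  For the x component: f_1(F) = 6*u^2 + 6; d F_1 = (2*u - v) du + (-u) dv
  For the y component: f_2(F) = 3*u*(-u + v); d F_2 = (2*u) du + (0) dv
Combining and collecting du, dv coefficients:
  coeff of du: 6*u^3 + 12*u - 6*v
  coeff of dv: 6*u*(-u^2 - 1)
F^* omega = (6*u^3 + 12*u - 6*v) du + (6*u*(-u^2 - 1)) dv.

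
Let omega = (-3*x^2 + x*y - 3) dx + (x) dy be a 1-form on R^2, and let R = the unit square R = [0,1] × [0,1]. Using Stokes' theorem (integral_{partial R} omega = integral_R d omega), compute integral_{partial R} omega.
integral_(partial R) omega = 1/2

Stokes: integral_partial_R omega = integral_R d omega with d omega = (∂Q/∂x - ∂P/∂y) dx ∧ dy.
  ∂Q/∂x = 1
  ∂P/∂y = x
  integrand = ∂Q/∂x - ∂P/∂y = 1 - x.
Integrating over R: integral_0^1 integral_0^1 (1 - x) dx dy = 1/2.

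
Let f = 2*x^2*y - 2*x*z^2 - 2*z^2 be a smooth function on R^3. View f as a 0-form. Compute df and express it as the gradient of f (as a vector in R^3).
df = (4*x*y - 2*z^2) dx + (2*x^2) dy + (4*z*(-x - 1)) dz; grad f = (4*x*y - 2*z^2, 2*x^2, 4*z*(-x - 1))

For a 0-form f, d f = (∂f/∂x) dx + (∂f/∂y) dy + (∂f/∂z) dz. The components of the vector representation are exactly the entries of grad f in Cartesian coordinates:
  ∂f/∂x = 4*x*y - 2*z^2
  ∂f/∂y = 2*x^2
  ∂f/∂z = 4*z*(-x - 1).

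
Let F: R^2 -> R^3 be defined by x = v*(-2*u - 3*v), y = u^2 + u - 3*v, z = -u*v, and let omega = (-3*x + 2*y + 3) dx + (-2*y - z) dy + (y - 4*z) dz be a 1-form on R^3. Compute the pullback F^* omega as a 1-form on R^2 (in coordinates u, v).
F^* omega = (-4*u^3 - 3*u^2*v - 6*u^2 - 16*u*v^2 + 8*u*v - 2*u - 18*v^3 + 15*v^2) du + (-5*u^3 - 28*u^2*v + u^2 - 54*u*v^2 - 54*v^3 + 36*v^2 - 36*v) dv

Using F^*(f dg) = (f ∘ F) d(g ∘ F), substitute each coordinate x_i by F_i(u, v) in f_i, and replace dx_i by d F_i = (∂F_i/∂u) du + (∂F_i/∂v) dv.
  For the x component: f_1(F) = 2*u^2 + 6*u*v + 2*u + 9*v^2 - 6*v + 3; d F_1 = (-2*v) du + (-2*u - 6*v) dv
  For the y component: f_2(F) = -2*u^2 + u*v - 2*u + 6*v; d F_2 = (2*u + 1) du + (-3) dv
  For the z component: f_3(F) = u^2 + 4*u*v + u - 3*v; d F_3 = (-v) du + (-u) dv
Combining and collecting du, dv coefficients:
  coeff of du: -4*u^3 - 3*u^2*v - 6*u^2 - 16*u*v^2 + 8*u*v - 2*u - 18*v^3 + 15*v^2
  coeff of dv: -5*u^3 - 28*u^2*v + u^2 - 54*u*v^2 - 54*v^3 + 36*v^2 - 36*v
F^* omega = (-4*u^3 - 3*u^2*v - 6*u^2 - 16*u*v^2 + 8*u*v - 2*u - 18*v^3 + 15*v^2) du + (-5*u^3 - 28*u^2*v + u^2 - 54*u*v^2 - 54*v^3 + 36*v^2 - 36*v) dv.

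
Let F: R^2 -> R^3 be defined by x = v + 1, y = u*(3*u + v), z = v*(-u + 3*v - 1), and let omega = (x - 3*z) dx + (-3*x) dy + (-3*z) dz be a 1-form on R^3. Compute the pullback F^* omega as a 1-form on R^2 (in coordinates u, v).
F^* omega = (-3*u*v^2 - 18*u*v - 18*u + 9*v^3 - 6*v^2 - 3*v) du + (-3*u^2*v + 27*u*v^2 - 6*u*v - 3*u - 54*v^3 + 18*v^2 + v + 1) dv

Using F^*(f dg) = (f ∘ F) d(g ∘ F), substitute each coordinate x_i by F_i(u, v) in f_i, and replace dx_i by d F_i = (∂F_i/∂u) du + (∂F_i/∂v) dv.
  For the x component: f_1(F) = 3*u*v - 9*v^2 + 4*v + 1; d F_1 = (0) du + (1) dv
  For the y component: f_2(F) = -3*v - 3; d F_2 = (6*u + v) du + (u) dv
  For the z component: f_3(F) = 3*v*(u - 3*v + 1); d F_3 = (-v) du + (-u + 6*v - 1) dv
Combining and collecting du, dv coefficients:
  coeff of du: -3*u*v^2 - 18*u*v - 18*u + 9*v^3 - 6*v^2 - 3*v
  coeff of dv: -3*u^2*v + 27*u*v^2 - 6*u*v - 3*u - 54*v^3 + 18*v^2 + v + 1
F^* omega = (-3*u*v^2 - 18*u*v - 18*u + 9*v^3 - 6*v^2 - 3*v) du + (-3*u^2*v + 27*u*v^2 - 6*u*v - 3*u - 54*v^3 + 18*v^2 + v + 1) dv.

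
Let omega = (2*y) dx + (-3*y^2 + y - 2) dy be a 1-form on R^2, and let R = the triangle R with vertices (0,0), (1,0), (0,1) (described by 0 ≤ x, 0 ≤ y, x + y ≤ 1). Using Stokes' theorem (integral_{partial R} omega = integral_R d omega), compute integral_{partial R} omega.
integral_(partial R) omega = -1

Stokes: integral_partial_R omega = integral_R d omega with d omega = (∂Q/∂x - ∂P/∂y) dx ∧ dy.
  ∂Q/∂x = 0
  ∂P/∂y = 2
  integrand = ∂Q/∂x - ∂P/∂y = -2.
Integrating over R: integral_0^1 integral_0^{1-x} (-2) dy dx = -1.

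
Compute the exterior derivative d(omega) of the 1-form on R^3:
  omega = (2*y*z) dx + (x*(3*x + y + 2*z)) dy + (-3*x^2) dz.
d(omega) = (6*x + y) dx ∧ dy + (-6*x - 2*y) dx ∧ dz + (-2*x) dy ∧ dz

For a 1-form omega = sum_i f_i dx_i, the exterior derivative is
  d(omega) = sum_{i < j} (∂f_j/∂x_i - ∂f_i/∂x_j) dx_i ∧ dx_j.
  coefficient of dx ∧ dy: ∂f_2/∂x - ∂f_1/∂y = ∂(x*(3*x + y + 2*z))/∂x - ∂(2*y*z)/∂y = 6*x + y
  coefficient of dx ∧ dz: ∂f_3/∂x - ∂f_1/∂z = ∂(-3*x^2)/∂x - ∂(2*y*z)/∂z = -6*x - 2*y
  coefficient of dy ∧ dz: ∂f_3/∂y - ∂f_2/∂z = ∂(-3*x^2)/∂y - ∂(x*(3*x + y + 2*z))/∂z = -2*x
Assembling: d(omega) = (6*x + y) dx ∧ dy + (-6*x - 2*y) dx ∧ dz + (-2*x) dy ∧ dz.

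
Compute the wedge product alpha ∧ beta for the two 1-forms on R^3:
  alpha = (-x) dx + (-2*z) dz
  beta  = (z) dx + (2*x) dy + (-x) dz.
alpha ∧ beta = (-2*x^2) dx ∧ dy + (x^2 + 2*z^2) dx ∧ dz + (4*x*z) dy ∧ dz

Distribute the wedge, using dx_i ∧ dx_j = -dx_j ∧ dx_i and dx_i ∧ dx_i = 0. For each pair (i, j) with i < j, the coefficient of dx_i ∧ dx_j in alpha ∧ beta is (alpha_i * beta_j - alpha_j * beta_i). Collecting: alpha ∧ beta = (-2*x^2) dx ∧ dy + (x^2 + 2*z^2) dx ∧ dz + (4*x*z) dy ∧ dz.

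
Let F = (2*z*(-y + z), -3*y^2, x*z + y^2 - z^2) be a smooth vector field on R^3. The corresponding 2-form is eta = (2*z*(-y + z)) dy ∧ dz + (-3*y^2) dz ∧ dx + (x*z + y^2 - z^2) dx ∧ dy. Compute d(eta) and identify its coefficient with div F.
d(eta) = (x - 6*y - 2*z) dx ∧ dy ∧ dz; div F = x - 6*y - 2*z

For a 2-form in R^3 of the form above, applying d gives a 3-form with coefficient ∂P/∂x + ∂Q/∂y + ∂R/∂z:
  ∂P/∂x = 0
  ∂Q/∂y = -6*y
  ∂R/∂z = x - 2*z
Sum = x - 6*y - 2*z, which is exactly div F.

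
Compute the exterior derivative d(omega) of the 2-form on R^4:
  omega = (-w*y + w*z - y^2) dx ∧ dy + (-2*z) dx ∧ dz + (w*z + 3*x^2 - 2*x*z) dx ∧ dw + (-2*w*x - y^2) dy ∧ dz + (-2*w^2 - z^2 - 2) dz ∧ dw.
d(omega) = (-w) dx ∧ dy ∧ dz + (-y + z) dx ∧ dy ∧ dw + (-w + 2*x) dx ∧ dz ∧ dw + (-2*x) dy ∧ dz ∧ dw

For a 2-form omega = sum_{i<j} g_{ij} dx_i ∧ dx_j, the exterior derivative is
  d(omega) = sum_{i<j} d(g_{ij}) ∧ dx_i ∧ dx_j = sum_{i<j, k} (∂g_{ij}/∂x_k) dx_k ∧ dx_i ∧ dx_j.
Expand each term, using dx_k ∧ dx_i ∧ dx_j = sgn(permutation) dx_{(a)} ∧ dx_{(b)} ∧ dx_{(c)} with (a < b < c) sorted:
  d(-w*y + w*z - y^2) includes (∂/∂z)(-w*y + w*z - y^2) dz = (w) dz, which multiplied by dx ∧ dy gives (w) dx ∧ dy ∧ dz
  d(-w*y + w*z - y^2) includes (∂/∂w)(-w*y + w*z - y^2) dw = (-y + z) dw, which multiplied by dx ∧ dy gives (-y + z) dx ∧ dy ∧ dw
  d(w*z + 3*x^2 - 2*x*z) includes (∂/∂z)(w*z + 3*x^2 - 2*x*z) dz = (w - 2*x) dz, which multiplied by dx ∧ dw gives (-w + 2*x) dx ∧ dz ∧ dw
  d(-2*w*x - y^2) includes (∂/∂x)(-2*w*x - y^2) dx = (-2*w) dx, which multiplied by dy ∧ dz gives (-2*w) dx ∧ dy ∧ dz
  d(-2*w*x - y^2) includes (∂/∂w)(-2*w*x - y^2) dw = (-2*x) dw, which multiplied by dy ∧ dz gives (-2*x) dy ∧ dz ∧ dw
Collecting like 3-forms: d(omega) = (-w) dx ∧ dy ∧ dz + (-y + z) dx ∧ dy ∧ dw + (-w + 2*x) dx ∧ dz ∧ dw + (-2*x) dy ∧ dz ∧ dw.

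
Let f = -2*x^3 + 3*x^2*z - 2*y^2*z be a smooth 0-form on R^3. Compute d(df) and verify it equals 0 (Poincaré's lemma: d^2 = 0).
d(df) = 0

Step 1: df = sum_i (∂f/∂x_i) dx_i = (6*x*(-x + z)) dx + (-4*y*z) dy + (3*x^2 - 2*y^2) dz.
Step 2: Apply d again. Using the 1-form formula, the coefficient of dx ∧ dy in d(df) is ∂^2 f/∂x ∂y - ∂^2 f/∂y ∂x = (0) - (0) = 0 (equality of mixed partials for smooth f).
Similarly for dx ∧ dz and dy ∧ dz — all coefficients vanish. So d(df) = 0.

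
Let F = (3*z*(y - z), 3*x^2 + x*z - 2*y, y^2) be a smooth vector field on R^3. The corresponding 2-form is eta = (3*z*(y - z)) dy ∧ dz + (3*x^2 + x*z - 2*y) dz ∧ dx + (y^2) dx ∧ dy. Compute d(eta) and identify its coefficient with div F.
d(eta) = (-2) dx ∧ dy ∧ dz; div F = -2

For a 2-form in R^3 of the form above, applying d gives a 3-form with coefficient ∂P/∂x + ∂Q/∂y + ∂R/∂z:
  ∂P/∂x = 0
  ∂Q/∂y = -2
  ∂R/∂z = 0
Sum = -2, which is exactly div F.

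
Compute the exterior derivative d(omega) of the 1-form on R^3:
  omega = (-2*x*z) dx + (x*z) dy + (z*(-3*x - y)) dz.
d(omega) = (z) dx ∧ dy + (2*x - 3*z) dx ∧ dz + (-x - z) dy ∧ dz

For a 1-form omega = sum_i f_i dx_i, the exterior derivative is
  d(omega) = sum_{i < j} (∂f_j/∂x_i - ∂f_i/∂x_j) dx_i ∧ dx_j.
  coefficient of dx ∧ dy: ∂f_2/∂x - ∂f_1/∂y = ∂(x*z)/∂x - ∂(-2*x*z)/∂y = z
  coefficient of dx ∧ dz: ∂f_3/∂x - ∂f_1/∂z = ∂(z*(-3*x - y))/∂x - ∂(-2*x*z)/∂z = 2*x - 3*z
  coefficient of dy ∧ dz: ∂f_3/∂y - ∂f_2/∂z = ∂(z*(-3*x - y))/∂y - ∂(x*z)/∂z = -x - z
Assembling: d(omega) = (z) dx ∧ dy + (2*x - 3*z) dx ∧ dz + (-x - z) dy ∧ dz.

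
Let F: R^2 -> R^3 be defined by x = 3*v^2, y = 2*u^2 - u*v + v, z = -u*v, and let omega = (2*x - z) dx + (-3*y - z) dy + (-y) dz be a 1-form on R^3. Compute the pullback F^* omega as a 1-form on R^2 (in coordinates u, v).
F^* omega = (-24*u^3 + 24*u^2*v - 5*u*v^2 - 12*u*v + 4*v^2) du + (8*u^3 - 5*u^2*v - 6*u^2 + 6*u*v^2 + 8*u*v + 36*v^3 - 3*v) dv

Using F^*(f dg) = (f ∘ F) d(g ∘ F), substitute each coordinate x_i by F_i(u, v) in f_i, and replace dx_i by d F_i = (∂F_i/∂u) du + (∂F_i/∂v) dv.
  For the x component: f_1(F) = v*(u + 6*v); d F_1 = (0) du + (6*v) dv
  For the y component: f_2(F) = -6*u^2 + 4*u*v - 3*v; d F_2 = (4*u - v) du + (1 - u) dv
  For the z component: f_3(F) = -2*u^2 + u*v - v; d F_3 = (-v) du + (-u) dv
Combining and collecting du, dv coefficients:
  coeff of du: -24*u^3 + 24*u^2*v - 5*u*v^2 - 12*u*v + 4*v^2
  coeff of dv: 8*u^3 - 5*u^2*v - 6*u^2 + 6*u*v^2 + 8*u*v + 36*v^3 - 3*v
F^* omega = (-24*u^3 + 24*u^2*v - 5*u*v^2 - 12*u*v + 4*v^2) du + (8*u^3 - 5*u^2*v - 6*u^2 + 6*u*v^2 + 8*u*v + 36*v^3 - 3*v) dv.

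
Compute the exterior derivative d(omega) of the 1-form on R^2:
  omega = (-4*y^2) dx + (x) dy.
d(omega) = (8*y + 1) dx ∧ dy

For a 1-form omega = sum_i f_i dx_i, the exterior derivative is
  d(omega) = sum_{i < j} (∂f_j/∂x_i - ∂f_i/∂x_j) dx_i ∧ dx_j.
  coefficient of dx ∧ dy: ∂f_2/∂x - ∂f_1/∂y = ∂(x)/∂x - ∂(-4*y^2)/∂y = 8*y + 1
Assembling: d(omega) = (8*y + 1) dx ∧ dy.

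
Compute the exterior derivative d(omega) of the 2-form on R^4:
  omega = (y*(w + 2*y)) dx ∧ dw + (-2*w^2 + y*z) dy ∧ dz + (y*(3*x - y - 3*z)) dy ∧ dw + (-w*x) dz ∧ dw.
d(omega) = (-w - y) dx ∧ dy ∧ dw + (-4*w + 3*y) dy ∧ dz ∧ dw + (-w) dx ∧ dz ∧ dw

For a 2-form omega = sum_{i<j} g_{ij} dx_i ∧ dx_j, the exterior derivative is
  d(omega) = sum_{i<j} d(g_{ij}) ∧ dx_i ∧ dx_j = sum_{i<j, k} (∂g_{ij}/∂x_k) dx_k ∧ dx_i ∧ dx_j.
Expand each term, using dx_k ∧ dx_i ∧ dx_j = sgn(permutation) dx_{(a)} ∧ dx_{(b)} ∧ dx_{(c)} with (a < b < c) sorted:
  d(y*(w + 2*y)) includes (∂/∂y)(y*(w + 2*y)) dy = (w + 4*y) dy, which multiplied by dx ∧ dw gives (-w - 4*y) dx ∧ dy ∧ dw
  d(-2*w^2 + y*z) includes (∂/∂w)(-2*w^2 + y*z) dw = (-4*w) dw, which multiplied by dy ∧ dz gives (-4*w) dy ∧ dz ∧ dw
  d(y*(3*x - y - 3*z)) includes (∂/∂x)(y*(3*x - y - 3*z)) dx = (3*y) dx, which multiplied by dy ∧ dw gives (3*y) dx ∧ dy ∧ dw
  d(y*(3*x - y - 3*z)) includes (∂/∂z)(y*(3*x - y - 3*z)) dz = (-3*y) dz, which multiplied by dy ∧ dw gives (3*y) dy ∧ dz ∧ dw
  d(-w*x) includes (∂/∂x)(-w*x) dx = (-w) dx, which multiplied by dz ∧ dw gives (-w) dx ∧ dz ∧ dw
Collecting like 3-forms: d(omega) = (-w - y) dx ∧ dy ∧ dw + (-4*w + 3*y) dy ∧ dz ∧ dw + (-w) dx ∧ dz ∧ dw.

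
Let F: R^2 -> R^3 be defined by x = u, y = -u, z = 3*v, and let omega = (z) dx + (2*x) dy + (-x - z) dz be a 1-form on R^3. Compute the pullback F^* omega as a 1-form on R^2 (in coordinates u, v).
F^* omega = (-2*u + 3*v) du + (-3*u - 9*v) dv

Using F^*(f dg) = (f ∘ F) d(g ∘ F), substitute each coordinate x_i by F_i(u, v) in f_i, and replace dx_i by d F_i = (∂F_i/∂u) du + (∂F_i/∂v) dv.
  For the x component: f_1(F) = 3*v; d F_1 = (1) du + (0) dv
  For the y component: f_2(F) = 2*u; d F_2 = (-1) du + (0) dv
  For the z component: f_3(F) = -u - 3*v; d F_3 = (0) du + (3) dv
Combining and collecting du, dv coefficients:
  coeff of du: -2*u + 3*v
  coeff of dv: -3*u - 9*v
F^* omega = (-2*u + 3*v) du + (-3*u - 9*v) dv.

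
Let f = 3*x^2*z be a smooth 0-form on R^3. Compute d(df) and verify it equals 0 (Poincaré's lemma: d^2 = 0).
d(df) = 0

Step 1: df = sum_i (∂f/∂x_i) dx_i = (6*x*z) dx + (0) dy + (3*x^2) dz.
Step 2: Apply d again. Using the 1-form formula, the coefficient of dx ∧ dy in d(df) is ∂^2 f/∂x ∂y - ∂^2 f/∂y ∂x = (0) - (0) = 0 (equality of mixed partials for smooth f).
Similarly for dx ∧ dz and dy ∧ dz — all coefficients vanish. So d(df) = 0.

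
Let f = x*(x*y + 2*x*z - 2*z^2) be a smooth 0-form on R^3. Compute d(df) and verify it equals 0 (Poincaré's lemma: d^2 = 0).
d(df) = 0

Step 1: df = sum_i (∂f/∂x_i) dx_i = (2*x*y + 4*x*z - 2*z^2) dx + (x^2) dy + (2*x*(x - 2*z)) dz.
Step 2: Apply d again. Using the 1-form formula, the coefficient of dx ∧ dy in d(df) is ∂^2 f/∂x ∂y - ∂^2 f/∂y ∂x = (2*x) - (2*x) = 0 (equality of mixed partials for smooth f).
Similarly for dx ∧ dz and dy ∧ dz — all coefficients vanish. So d(df) = 0.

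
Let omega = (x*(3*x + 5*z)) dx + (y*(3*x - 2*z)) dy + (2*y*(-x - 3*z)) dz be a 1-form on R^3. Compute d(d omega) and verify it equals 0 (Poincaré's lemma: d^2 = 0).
d(d omega) = 0

Step 1: d omega = sum_{i<j} (∂f_j/∂x_i - ∂f_i/∂x_j) dx_i ∧ dx_j:
  coeff of dx ∧ dy: 3*y
  coeff of dx ∧ dz: -5*x - 2*y
  coeff of dy ∧ dz: -2*x + 2*y - 6*z
Step 2: Apply d again to each 2-form coefficient. The only possible 3-form in R^3 is dx ∧ dy ∧ dz, with coefficient
  ∂(coeff of dy∧dz)/∂x - ∂(coeff of dx∧dz)/∂y + ∂(coeff of dx∧dy)/∂z
  = ∂/∂x (-2*x + 2*y - 6*z) - ∂/∂y (-5*x - 2*y) + ∂/∂z (3*y).
Each of these terms simplifies to sums of mixed partials that cancel in pairs. The result is 0 (by equality of mixed partials for smooth functions — Schwarz / Clairaut).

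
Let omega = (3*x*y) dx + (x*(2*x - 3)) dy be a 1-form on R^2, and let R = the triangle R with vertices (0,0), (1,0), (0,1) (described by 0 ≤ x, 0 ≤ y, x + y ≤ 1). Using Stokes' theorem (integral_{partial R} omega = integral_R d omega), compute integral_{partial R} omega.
integral_(partial R) omega = -4/3

Stokes: integral_partial_R omega = integral_R d omega with d omega = (∂Q/∂x - ∂P/∂y) dx ∧ dy.
  ∂Q/∂x = 4*x - 3
  ∂P/∂y = 3*x
  integrand = ∂Q/∂x - ∂P/∂y = x - 3.
Integrating over R: integral_0^1 integral_0^{1-x} (x - 3) dy dx = -4/3.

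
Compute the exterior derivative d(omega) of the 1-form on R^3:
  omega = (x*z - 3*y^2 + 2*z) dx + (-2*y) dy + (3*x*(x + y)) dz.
d(omega) = (6*y) dx ∧ dy + (5*x + 3*y - 2) dx ∧ dz + (3*x) dy ∧ dz

For a 1-form omega = sum_i f_i dx_i, the exterior derivative is
  d(omega) = sum_{i < j} (∂f_j/∂x_i - ∂f_i/∂x_j) dx_i ∧ dx_j.
  coefficient of dx ∧ dy: ∂f_2/∂x - ∂f_1/∂y = ∂(-2*y)/∂x - ∂(x*z - 3*y^2 + 2*z)/∂y = 6*y
  coefficient of dx ∧ dz: ∂f_3/∂x - ∂f_1/∂z = ∂(3*x*(x + y))/∂x - ∂(x*z - 3*y^2 + 2*z)/∂z = 5*x + 3*y - 2
  coefficient of dy ∧ dz: ∂f_3/∂y - ∂f_2/∂z = ∂(3*x*(x + y))/∂y - ∂(-2*y)/∂z = 3*x
Assembling: d(omega) = (6*y) dx ∧ dy + (5*x + 3*y - 2) dx ∧ dz + (3*x) dy ∧ dz.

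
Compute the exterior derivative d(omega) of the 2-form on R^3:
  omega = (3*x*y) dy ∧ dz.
d(omega) = (3*y) dx ∧ dy ∧ dz

For a 2-form omega = sum_{i<j} g_{ij} dx_i ∧ dx_j, the exterior derivative is
  d(omega) = sum_{i<j} d(g_{ij}) ∧ dx_i ∧ dx_j = sum_{i<j, k} (∂g_{ij}/∂x_k) dx_k ∧ dx_i ∧ dx_j.
Expand each term, using dx_k ∧ dx_i ∧ dx_j = sgn(permutation) dx_{(a)} ∧ dx_{(b)} ∧ dx_{(c)} with (a < b < c) sorted:
  d(3*x*y) includes (∂/∂x)(3*x*y) dx = (3*y) dx, which multiplied by dy ∧ dz gives (3*y) dx ∧ dy ∧ dz
Collecting like 3-forms: d(omega) = (3*y) dx ∧ dy ∧ dz.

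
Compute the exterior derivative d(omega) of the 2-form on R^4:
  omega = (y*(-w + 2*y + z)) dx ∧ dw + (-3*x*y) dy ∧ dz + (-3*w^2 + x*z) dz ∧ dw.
d(omega) = (w - 4*y - z) dx ∧ dy ∧ dw + (-y + z) dx ∧ dz ∧ dw + (-3*y) dx ∧ dy ∧ dz

For a 2-form omega = sum_{i<j} g_{ij} dx_i ∧ dx_j, the exterior derivative is
  d(omega) = sum_{i<j} d(g_{ij}) ∧ dx_i ∧ dx_j = sum_{i<j, k} (∂g_{ij}/∂x_k) dx_k ∧ dx_i ∧ dx_j.
Expand each term, using dx_k ∧ dx_i ∧ dx_j = sgn(permutation) dx_{(a)} ∧ dx_{(b)} ∧ dx_{(c)} with (a < b < c) sorted:
  d(y*(-w + 2*y + z)) includes (∂/∂y)(y*(-w + 2*y + z)) dy = (-w + 4*y + z) dy, which multiplied by dx ∧ dw gives (w - 4*y - z) dx ∧ dy ∧ dw
  d(y*(-w + 2*y + z)) includes (∂/∂z)(y*(-w + 2*y + z)) dz = (y) dz, which multiplied by dx ∧ dw gives (-y) dx ∧ dz ∧ dw
  d(-3*x*y) includes (∂/∂x)(-3*x*y) dx = (-3*y) dx, which multiplied by dy ∧ dz gives (-3*y) dx ∧ dy ∧ dz
  d(-3*w^2 + x*z) includes (∂/∂x)(-3*w^2 + x*z) dx = (z) dx, which multiplied by dz ∧ dw gives (z) dx ∧ dz ∧ dw
Collecting like 3-forms: d(omega) = (w - 4*y - z) dx ∧ dy ∧ dw + (-y + z) dx ∧ dz ∧ dw + (-3*y) dx ∧ dy ∧ dz.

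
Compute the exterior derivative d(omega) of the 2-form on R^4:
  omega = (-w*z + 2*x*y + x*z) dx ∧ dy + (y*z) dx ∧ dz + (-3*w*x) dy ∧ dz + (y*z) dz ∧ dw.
d(omega) = (-4*w + x - z) dx ∧ dy ∧ dz + (-z) dx ∧ dy ∧ dw + (-3*x + z) dy ∧ dz ∧ dw

For a 2-form omega = sum_{i<j} g_{ij} dx_i ∧ dx_j, the exterior derivative is
  d(omega) = sum_{i<j} d(g_{ij}) ∧ dx_i ∧ dx_j = sum_{i<j, k} (∂g_{ij}/∂x_k) dx_k ∧ dx_i ∧ dx_j.
Expand each term, using dx_k ∧ dx_i ∧ dx_j = sgn(permutation) dx_{(a)} ∧ dx_{(b)} ∧ dx_{(c)} with (a < b < c) sorted:
  d(-w*z + 2*x*y + x*z) includes (∂/∂z)(-w*z + 2*x*y + x*z) dz = (-w + x) dz, which multiplied by dx ∧ dy gives (-w + x) dx ∧ dy ∧ dz
  d(-w*z + 2*x*y + x*z) includes (∂/∂w)(-w*z + 2*x*y + x*z) dw = (-z) dw, which multiplied by dx ∧ dy gives (-z) dx ∧ dy ∧ dw
  d(y*z) includes (∂/∂y)(y*z) dy = (z) dy, which multiplied by dx ∧ dz gives (-z) dx ∧ dy ∧ dz
  d(-3*w*x) includes (∂/∂x)(-3*w*x) dx = (-3*w) dx, which multiplied by dy ∧ dz gives (-3*w) dx ∧ dy ∧ dz
  d(-3*w*x) includes (∂/∂w)(-3*w*x) dw = (-3*x) dw, which multiplied by dy ∧ dz gives (-3*x) dy ∧ dz ∧ dw
  d(y*z) includes (∂/∂y)(y*z) dy = (z) dy, which multiplied by dz ∧ dw gives (z) dy ∧ dz ∧ dw
Collecting like 3-forms: d(omega) = (-4*w + x - z) dx ∧ dy ∧ dz + (-z) dx ∧ dy ∧ dw + (-3*x + z) dy ∧ dz ∧ dw.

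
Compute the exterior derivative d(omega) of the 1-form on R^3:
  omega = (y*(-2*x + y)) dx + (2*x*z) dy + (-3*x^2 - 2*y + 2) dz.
d(omega) = (2*x - 2*y + 2*z) dx ∧ dy + (-6*x) dx ∧ dz + (-2*x - 2) dy ∧ dz

For a 1-form omega = sum_i f_i dx_i, the exterior derivative is
  d(omega) = sum_{i < j} (∂f_j/∂x_i - ∂f_i/∂x_j) dx_i ∧ dx_j.
  coefficient of dx ∧ dy: ∂f_2/∂x - ∂f_1/∂y = ∂(2*x*z)/∂x - ∂(y*(-2*x + y))/∂y = 2*x - 2*y + 2*z
  coefficient of dx ∧ dz: ∂f_3/∂x - ∂f_1/∂z = ∂(-3*x^2 - 2*y + 2)/∂x - ∂(y*(-2*x + y))/∂z = -6*x
  coefficient of dy ∧ dz: ∂f_3/∂y - ∂f_2/∂z = ∂(-3*x^2 - 2*y + 2)/∂y - ∂(2*x*z)/∂z = -2*x - 2
Assembling: d(omega) = (2*x - 2*y + 2*z) dx ∧ dy + (-6*x) dx ∧ dz + (-2*x - 2) dy ∧ dz.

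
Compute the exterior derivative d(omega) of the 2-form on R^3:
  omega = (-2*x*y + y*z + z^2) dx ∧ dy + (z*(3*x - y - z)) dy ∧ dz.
d(omega) = (y + 5*z) dx ∧ dy ∧ dz

For a 2-form omega = sum_{i<j} g_{ij} dx_i ∧ dx_j, the exterior derivative is
  d(omega) = sum_{i<j} d(g_{ij}) ∧ dx_i ∧ dx_j = sum_{i<j, k} (∂g_{ij}/∂x_k) dx_k ∧ dx_i ∧ dx_j.
Expand each term, using dx_k ∧ dx_i ∧ dx_j = sgn(permutation) dx_{(a)} ∧ dx_{(b)} ∧ dx_{(c)} with (a < b < c) sorted:
  d(-2*x*y + y*z + z^2) includes (∂/∂z)(-2*x*y + y*z + z^2) dz = (y + 2*z) dz, which multiplied by dx ∧ dy gives (y + 2*z) dx ∧ dy ∧ dz
  d(z*(3*x - y - z)) includes (∂/∂x)(z*(3*x - y - z)) dx = (3*z) dx, which multiplied by dy ∧ dz gives (3*z) dx ∧ dy ∧ dz
Collecting like 3-forms: d(omega) = (y + 5*z) dx ∧ dy ∧ dz.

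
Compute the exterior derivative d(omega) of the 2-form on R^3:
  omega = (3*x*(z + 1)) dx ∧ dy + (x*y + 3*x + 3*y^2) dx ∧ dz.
d(omega) = (2*x - 6*y) dx ∧ dy ∧ dz

For a 2-form omega = sum_{i<j} g_{ij} dx_i ∧ dx_j, the exterior derivative is
  d(omega) = sum_{i<j} d(g_{ij}) ∧ dx_i ∧ dx_j = sum_{i<j, k} (∂g_{ij}/∂x_k) dx_k ∧ dx_i ∧ dx_j.
Expand each term, using dx_k ∧ dx_i ∧ dx_j = sgn(permutation) dx_{(a)} ∧ dx_{(b)} ∧ dx_{(c)} with (a < b < c) sorted:
  d(3*x*(z + 1)) includes (∂/∂z)(3*x*(z + 1)) dz = (3*x) dz, which multiplied by dx ∧ dy gives (3*x) dx ∧ dy ∧ dz
  d(x*y + 3*x + 3*y^2) includes (∂/∂y)(x*y + 3*x + 3*y^2) dy = (x + 6*y) dy, which multiplied by dx ∧ dz gives (-x - 6*y) dx ∧ dy ∧ dz
Collecting like 3-forms: d(omega) = (2*x - 6*y) dx ∧ dy ∧ dz.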